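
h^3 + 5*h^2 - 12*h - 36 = (h - 3)*(h + 2)*(h + 6)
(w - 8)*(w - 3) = w^2 - 11*w + 24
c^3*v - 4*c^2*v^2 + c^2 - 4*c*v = c*(c - 4*v)*(c*v + 1)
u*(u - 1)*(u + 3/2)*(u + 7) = u^4 + 15*u^3/2 + 2*u^2 - 21*u/2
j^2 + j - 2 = (j - 1)*(j + 2)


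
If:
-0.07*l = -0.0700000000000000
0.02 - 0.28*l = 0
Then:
No Solution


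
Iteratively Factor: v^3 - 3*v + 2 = (v - 1)*(v^2 + v - 2) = (v - 1)^2*(v + 2)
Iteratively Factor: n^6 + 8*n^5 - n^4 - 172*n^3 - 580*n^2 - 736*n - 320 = (n + 4)*(n^5 + 4*n^4 - 17*n^3 - 104*n^2 - 164*n - 80) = (n + 2)*(n + 4)*(n^4 + 2*n^3 - 21*n^2 - 62*n - 40) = (n + 1)*(n + 2)*(n + 4)*(n^3 + n^2 - 22*n - 40) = (n + 1)*(n + 2)^2*(n + 4)*(n^2 - n - 20) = (n + 1)*(n + 2)^2*(n + 4)^2*(n - 5)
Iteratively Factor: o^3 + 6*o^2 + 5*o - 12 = (o + 3)*(o^2 + 3*o - 4) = (o - 1)*(o + 3)*(o + 4)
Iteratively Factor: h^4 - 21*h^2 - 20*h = (h + 1)*(h^3 - h^2 - 20*h) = (h + 1)*(h + 4)*(h^2 - 5*h) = (h - 5)*(h + 1)*(h + 4)*(h)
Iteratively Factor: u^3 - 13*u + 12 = (u - 3)*(u^2 + 3*u - 4) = (u - 3)*(u - 1)*(u + 4)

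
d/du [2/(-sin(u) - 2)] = 2*cos(u)/(sin(u) + 2)^2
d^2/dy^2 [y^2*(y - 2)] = 6*y - 4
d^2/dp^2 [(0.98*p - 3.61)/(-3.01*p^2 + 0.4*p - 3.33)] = (-(0.98*p - 3.61)*(6.02*p - 0.4)*(12.04*p - 0.8) + (17.6988*p - 22.5162)*(3.01*p^2 - 0.4*p + 3.33))/(3.01*p^2 - 0.4*p + 3.33)^3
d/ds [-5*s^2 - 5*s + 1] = -10*s - 5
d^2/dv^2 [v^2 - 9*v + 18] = 2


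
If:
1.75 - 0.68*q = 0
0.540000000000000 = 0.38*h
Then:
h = 1.42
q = 2.57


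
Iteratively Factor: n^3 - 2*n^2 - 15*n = (n - 5)*(n^2 + 3*n) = n*(n - 5)*(n + 3)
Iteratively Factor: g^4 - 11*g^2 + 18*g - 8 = (g - 2)*(g^3 + 2*g^2 - 7*g + 4) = (g - 2)*(g - 1)*(g^2 + 3*g - 4) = (g - 2)*(g - 1)^2*(g + 4)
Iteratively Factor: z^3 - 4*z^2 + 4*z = (z - 2)*(z^2 - 2*z) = (z - 2)^2*(z)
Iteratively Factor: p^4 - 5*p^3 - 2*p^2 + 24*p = (p - 3)*(p^3 - 2*p^2 - 8*p) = (p - 3)*(p + 2)*(p^2 - 4*p) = (p - 4)*(p - 3)*(p + 2)*(p)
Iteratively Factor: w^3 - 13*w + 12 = (w + 4)*(w^2 - 4*w + 3) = (w - 1)*(w + 4)*(w - 3)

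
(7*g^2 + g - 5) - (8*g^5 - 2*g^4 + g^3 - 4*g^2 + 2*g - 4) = -8*g^5 + 2*g^4 - g^3 + 11*g^2 - g - 1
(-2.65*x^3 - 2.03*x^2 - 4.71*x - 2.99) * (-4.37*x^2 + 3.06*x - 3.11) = 11.5805*x^5 + 0.7621*x^4 + 22.6124*x^3 + 4.967*x^2 + 5.4987*x + 9.2989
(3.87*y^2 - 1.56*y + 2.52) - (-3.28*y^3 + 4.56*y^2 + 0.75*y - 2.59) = 3.28*y^3 - 0.69*y^2 - 2.31*y + 5.11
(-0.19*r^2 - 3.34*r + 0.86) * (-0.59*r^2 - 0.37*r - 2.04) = 0.1121*r^4 + 2.0409*r^3 + 1.116*r^2 + 6.4954*r - 1.7544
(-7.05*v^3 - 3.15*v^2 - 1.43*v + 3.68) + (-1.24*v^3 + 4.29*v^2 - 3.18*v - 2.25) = -8.29*v^3 + 1.14*v^2 - 4.61*v + 1.43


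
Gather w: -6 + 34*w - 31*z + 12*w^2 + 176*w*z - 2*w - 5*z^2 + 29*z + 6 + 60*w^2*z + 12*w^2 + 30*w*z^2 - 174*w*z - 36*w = w^2*(60*z + 24) + w*(30*z^2 + 2*z - 4) - 5*z^2 - 2*z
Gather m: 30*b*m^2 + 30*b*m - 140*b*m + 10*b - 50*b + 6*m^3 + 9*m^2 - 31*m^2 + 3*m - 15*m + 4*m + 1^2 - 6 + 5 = -40*b + 6*m^3 + m^2*(30*b - 22) + m*(-110*b - 8)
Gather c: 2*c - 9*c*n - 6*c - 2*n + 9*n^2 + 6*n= c*(-9*n - 4) + 9*n^2 + 4*n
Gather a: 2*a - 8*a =-6*a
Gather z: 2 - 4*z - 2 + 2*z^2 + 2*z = 2*z^2 - 2*z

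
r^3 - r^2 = r^2*(r - 1)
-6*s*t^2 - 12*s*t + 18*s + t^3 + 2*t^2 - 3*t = (-6*s + t)*(t - 1)*(t + 3)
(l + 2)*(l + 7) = l^2 + 9*l + 14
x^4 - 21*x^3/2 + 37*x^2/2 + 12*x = x*(x - 8)*(x - 3)*(x + 1/2)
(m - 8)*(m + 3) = m^2 - 5*m - 24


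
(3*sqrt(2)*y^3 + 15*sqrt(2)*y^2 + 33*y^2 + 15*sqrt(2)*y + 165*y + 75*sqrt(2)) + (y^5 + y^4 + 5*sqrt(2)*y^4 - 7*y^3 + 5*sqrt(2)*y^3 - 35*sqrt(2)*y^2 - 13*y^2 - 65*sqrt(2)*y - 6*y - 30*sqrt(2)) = y^5 + y^4 + 5*sqrt(2)*y^4 - 7*y^3 + 8*sqrt(2)*y^3 - 20*sqrt(2)*y^2 + 20*y^2 - 50*sqrt(2)*y + 159*y + 45*sqrt(2)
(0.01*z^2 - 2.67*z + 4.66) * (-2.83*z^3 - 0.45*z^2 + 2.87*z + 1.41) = -0.0283*z^5 + 7.5516*z^4 - 11.9576*z^3 - 9.7458*z^2 + 9.6095*z + 6.5706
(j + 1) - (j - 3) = 4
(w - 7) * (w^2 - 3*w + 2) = w^3 - 10*w^2 + 23*w - 14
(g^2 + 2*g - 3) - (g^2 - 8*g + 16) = 10*g - 19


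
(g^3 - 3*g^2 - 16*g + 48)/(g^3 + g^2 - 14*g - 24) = (g^2 + g - 12)/(g^2 + 5*g + 6)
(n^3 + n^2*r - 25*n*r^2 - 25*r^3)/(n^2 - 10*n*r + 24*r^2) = (n^3 + n^2*r - 25*n*r^2 - 25*r^3)/(n^2 - 10*n*r + 24*r^2)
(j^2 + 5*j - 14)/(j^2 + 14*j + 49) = (j - 2)/(j + 7)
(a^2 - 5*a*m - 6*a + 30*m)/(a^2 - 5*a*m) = (a - 6)/a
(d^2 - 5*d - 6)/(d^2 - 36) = (d + 1)/(d + 6)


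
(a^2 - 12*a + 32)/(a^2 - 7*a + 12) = (a - 8)/(a - 3)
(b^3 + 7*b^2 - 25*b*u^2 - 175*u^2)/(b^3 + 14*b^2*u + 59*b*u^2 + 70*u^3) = (b^2 - 5*b*u + 7*b - 35*u)/(b^2 + 9*b*u + 14*u^2)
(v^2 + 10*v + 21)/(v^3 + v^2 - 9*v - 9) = (v + 7)/(v^2 - 2*v - 3)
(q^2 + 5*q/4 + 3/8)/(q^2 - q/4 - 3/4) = (q + 1/2)/(q - 1)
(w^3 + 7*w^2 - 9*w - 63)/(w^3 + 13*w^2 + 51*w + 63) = (w - 3)/(w + 3)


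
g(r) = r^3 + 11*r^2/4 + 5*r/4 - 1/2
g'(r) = 3*r^2 + 11*r/2 + 5/4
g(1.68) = 14.10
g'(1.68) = 18.96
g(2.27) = 28.21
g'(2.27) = 29.19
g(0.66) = 1.81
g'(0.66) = 6.19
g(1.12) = 5.75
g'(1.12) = 11.17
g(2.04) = 21.98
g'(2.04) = 24.95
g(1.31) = 8.10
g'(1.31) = 13.60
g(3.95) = 108.97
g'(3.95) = 69.78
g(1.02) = 4.70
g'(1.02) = 9.98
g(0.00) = -0.50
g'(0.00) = 1.25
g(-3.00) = -6.50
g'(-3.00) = 11.75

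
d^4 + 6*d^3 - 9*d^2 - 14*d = d*(d - 2)*(d + 1)*(d + 7)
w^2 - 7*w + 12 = (w - 4)*(w - 3)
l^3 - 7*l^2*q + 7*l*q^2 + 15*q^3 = (l - 5*q)*(l - 3*q)*(l + q)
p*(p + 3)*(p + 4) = p^3 + 7*p^2 + 12*p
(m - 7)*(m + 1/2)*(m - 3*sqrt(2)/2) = m^3 - 13*m^2/2 - 3*sqrt(2)*m^2/2 - 7*m/2 + 39*sqrt(2)*m/4 + 21*sqrt(2)/4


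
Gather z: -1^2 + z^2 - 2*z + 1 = z^2 - 2*z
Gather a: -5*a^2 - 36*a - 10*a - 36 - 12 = -5*a^2 - 46*a - 48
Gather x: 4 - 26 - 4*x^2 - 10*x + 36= -4*x^2 - 10*x + 14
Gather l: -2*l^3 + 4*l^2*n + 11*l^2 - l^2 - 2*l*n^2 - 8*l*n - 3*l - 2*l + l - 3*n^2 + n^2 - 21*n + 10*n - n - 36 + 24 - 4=-2*l^3 + l^2*(4*n + 10) + l*(-2*n^2 - 8*n - 4) - 2*n^2 - 12*n - 16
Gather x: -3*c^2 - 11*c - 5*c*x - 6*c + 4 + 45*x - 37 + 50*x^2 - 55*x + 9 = -3*c^2 - 17*c + 50*x^2 + x*(-5*c - 10) - 24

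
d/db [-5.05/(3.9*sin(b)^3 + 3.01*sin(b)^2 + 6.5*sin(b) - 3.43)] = (59.085*sin(b)^2 + 30.401*sin(b) + 32.825)*cos(b)/(3.9*sin(b)^3 + 3.01*sin(b)^2 + 6.5*sin(b) - 3.43)^2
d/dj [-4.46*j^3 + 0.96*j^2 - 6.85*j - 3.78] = -13.38*j^2 + 1.92*j - 6.85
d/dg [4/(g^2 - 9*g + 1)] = 4*(9 - 2*g)/(g^2 - 9*g + 1)^2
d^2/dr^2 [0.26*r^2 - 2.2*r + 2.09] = 0.520000000000000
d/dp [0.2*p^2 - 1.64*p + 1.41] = 0.4*p - 1.64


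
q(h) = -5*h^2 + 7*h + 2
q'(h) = 7 - 10*h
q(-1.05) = -10.86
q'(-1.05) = 17.50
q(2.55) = -12.66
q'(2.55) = -18.50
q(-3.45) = -81.66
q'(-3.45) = 41.50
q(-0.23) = 0.13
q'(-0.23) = 9.30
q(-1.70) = -24.35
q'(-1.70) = 24.00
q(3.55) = -36.16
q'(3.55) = -28.50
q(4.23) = -57.85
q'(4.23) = -35.30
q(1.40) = 2.00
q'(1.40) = -7.00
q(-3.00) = -64.00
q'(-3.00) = 37.00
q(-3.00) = -64.00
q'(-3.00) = 37.00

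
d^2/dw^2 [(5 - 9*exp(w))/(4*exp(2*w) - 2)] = (-36*exp(4*w) + 80*exp(3*w) - 108*exp(2*w) + 40*exp(w) - 9)*exp(w)/(2*(8*exp(6*w) - 12*exp(4*w) + 6*exp(2*w) - 1))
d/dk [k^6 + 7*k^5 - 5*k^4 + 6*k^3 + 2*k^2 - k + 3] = 6*k^5 + 35*k^4 - 20*k^3 + 18*k^2 + 4*k - 1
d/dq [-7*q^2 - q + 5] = -14*q - 1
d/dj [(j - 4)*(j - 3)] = 2*j - 7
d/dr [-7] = 0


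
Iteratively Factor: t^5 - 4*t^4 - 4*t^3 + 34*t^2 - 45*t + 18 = (t + 3)*(t^4 - 7*t^3 + 17*t^2 - 17*t + 6) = (t - 2)*(t + 3)*(t^3 - 5*t^2 + 7*t - 3) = (t - 3)*(t - 2)*(t + 3)*(t^2 - 2*t + 1) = (t - 3)*(t - 2)*(t - 1)*(t + 3)*(t - 1)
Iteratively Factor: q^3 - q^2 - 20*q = (q)*(q^2 - q - 20) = q*(q - 5)*(q + 4)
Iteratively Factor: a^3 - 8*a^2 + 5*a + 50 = (a - 5)*(a^2 - 3*a - 10) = (a - 5)*(a + 2)*(a - 5)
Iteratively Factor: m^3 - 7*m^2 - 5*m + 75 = (m - 5)*(m^2 - 2*m - 15) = (m - 5)*(m + 3)*(m - 5)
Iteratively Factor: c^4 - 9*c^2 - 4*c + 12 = (c + 2)*(c^3 - 2*c^2 - 5*c + 6) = (c - 3)*(c + 2)*(c^2 + c - 2) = (c - 3)*(c + 2)^2*(c - 1)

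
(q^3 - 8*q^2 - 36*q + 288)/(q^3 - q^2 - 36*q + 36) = (q - 8)/(q - 1)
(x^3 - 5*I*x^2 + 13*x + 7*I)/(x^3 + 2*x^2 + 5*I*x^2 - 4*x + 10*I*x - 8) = (x^2 - 6*I*x + 7)/(x^2 + x*(2 + 4*I) + 8*I)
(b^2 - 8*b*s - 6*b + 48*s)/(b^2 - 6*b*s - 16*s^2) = (b - 6)/(b + 2*s)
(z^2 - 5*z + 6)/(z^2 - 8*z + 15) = (z - 2)/(z - 5)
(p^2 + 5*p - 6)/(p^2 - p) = (p + 6)/p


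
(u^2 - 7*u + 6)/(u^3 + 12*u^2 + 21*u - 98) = (u^2 - 7*u + 6)/(u^3 + 12*u^2 + 21*u - 98)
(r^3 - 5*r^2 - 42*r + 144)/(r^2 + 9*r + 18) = (r^2 - 11*r + 24)/(r + 3)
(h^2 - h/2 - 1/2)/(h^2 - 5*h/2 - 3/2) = (h - 1)/(h - 3)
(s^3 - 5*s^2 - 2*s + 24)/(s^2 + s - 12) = (s^2 - 2*s - 8)/(s + 4)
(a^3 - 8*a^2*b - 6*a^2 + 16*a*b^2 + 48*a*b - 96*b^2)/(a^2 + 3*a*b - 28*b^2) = (a^2 - 4*a*b - 6*a + 24*b)/(a + 7*b)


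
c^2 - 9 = (c - 3)*(c + 3)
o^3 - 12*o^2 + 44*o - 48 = (o - 6)*(o - 4)*(o - 2)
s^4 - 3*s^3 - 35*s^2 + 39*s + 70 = (s - 7)*(s - 2)*(s + 1)*(s + 5)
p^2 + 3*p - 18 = (p - 3)*(p + 6)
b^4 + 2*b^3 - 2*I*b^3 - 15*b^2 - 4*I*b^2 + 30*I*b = b*(b - 3)*(b + 5)*(b - 2*I)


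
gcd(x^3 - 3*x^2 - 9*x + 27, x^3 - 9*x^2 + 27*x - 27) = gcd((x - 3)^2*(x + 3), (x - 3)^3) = x^2 - 6*x + 9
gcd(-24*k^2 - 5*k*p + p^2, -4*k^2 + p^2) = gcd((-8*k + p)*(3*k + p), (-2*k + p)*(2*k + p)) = 1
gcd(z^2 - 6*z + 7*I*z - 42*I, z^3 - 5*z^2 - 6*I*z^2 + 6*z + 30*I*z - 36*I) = 1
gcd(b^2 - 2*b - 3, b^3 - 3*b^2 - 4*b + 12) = b - 3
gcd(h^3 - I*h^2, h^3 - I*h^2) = h^3 - I*h^2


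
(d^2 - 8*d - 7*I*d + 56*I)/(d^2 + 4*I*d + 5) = (d^2 - 8*d - 7*I*d + 56*I)/(d^2 + 4*I*d + 5)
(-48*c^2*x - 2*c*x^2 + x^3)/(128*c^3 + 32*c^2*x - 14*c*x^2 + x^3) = x*(6*c + x)/(-16*c^2 - 6*c*x + x^2)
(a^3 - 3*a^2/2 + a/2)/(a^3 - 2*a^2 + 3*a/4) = 2*(a - 1)/(2*a - 3)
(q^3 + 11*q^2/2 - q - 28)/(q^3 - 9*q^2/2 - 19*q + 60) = (2*q^2 + 3*q - 14)/(2*q^2 - 17*q + 30)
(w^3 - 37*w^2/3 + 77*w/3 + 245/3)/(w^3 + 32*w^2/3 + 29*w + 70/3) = (w^2 - 14*w + 49)/(w^2 + 9*w + 14)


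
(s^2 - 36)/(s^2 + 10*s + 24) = (s - 6)/(s + 4)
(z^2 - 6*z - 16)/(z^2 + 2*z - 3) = (z^2 - 6*z - 16)/(z^2 + 2*z - 3)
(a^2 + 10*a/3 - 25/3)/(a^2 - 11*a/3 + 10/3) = (a + 5)/(a - 2)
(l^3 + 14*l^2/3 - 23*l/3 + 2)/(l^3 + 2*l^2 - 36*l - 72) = (3*l^2 - 4*l + 1)/(3*(l^2 - 4*l - 12))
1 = 1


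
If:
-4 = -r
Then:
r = 4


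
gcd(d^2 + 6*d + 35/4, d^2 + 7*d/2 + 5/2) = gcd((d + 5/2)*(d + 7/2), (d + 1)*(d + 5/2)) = d + 5/2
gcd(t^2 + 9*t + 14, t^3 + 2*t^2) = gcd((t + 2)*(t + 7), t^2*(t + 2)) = t + 2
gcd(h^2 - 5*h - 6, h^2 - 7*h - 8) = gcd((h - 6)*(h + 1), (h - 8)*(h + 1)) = h + 1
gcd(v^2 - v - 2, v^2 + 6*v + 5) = v + 1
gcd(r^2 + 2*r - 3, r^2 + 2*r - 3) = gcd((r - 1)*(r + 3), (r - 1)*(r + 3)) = r^2 + 2*r - 3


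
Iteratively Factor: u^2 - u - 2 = (u - 2)*(u + 1)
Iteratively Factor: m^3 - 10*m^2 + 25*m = (m - 5)*(m^2 - 5*m) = m*(m - 5)*(m - 5)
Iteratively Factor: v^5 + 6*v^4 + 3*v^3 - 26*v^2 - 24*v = (v)*(v^4 + 6*v^3 + 3*v^2 - 26*v - 24) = v*(v + 3)*(v^3 + 3*v^2 - 6*v - 8) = v*(v - 2)*(v + 3)*(v^2 + 5*v + 4) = v*(v - 2)*(v + 1)*(v + 3)*(v + 4)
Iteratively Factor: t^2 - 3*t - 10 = (t + 2)*(t - 5)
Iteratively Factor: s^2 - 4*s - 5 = (s - 5)*(s + 1)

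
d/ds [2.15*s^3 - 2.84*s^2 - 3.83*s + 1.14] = 6.45*s^2 - 5.68*s - 3.83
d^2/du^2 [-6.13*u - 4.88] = 0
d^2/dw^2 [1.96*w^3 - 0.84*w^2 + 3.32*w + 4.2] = 11.76*w - 1.68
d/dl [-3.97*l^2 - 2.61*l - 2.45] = -7.94*l - 2.61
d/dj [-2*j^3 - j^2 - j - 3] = -6*j^2 - 2*j - 1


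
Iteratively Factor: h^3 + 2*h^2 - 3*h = (h)*(h^2 + 2*h - 3) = h*(h - 1)*(h + 3)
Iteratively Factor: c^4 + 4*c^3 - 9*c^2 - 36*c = (c + 3)*(c^3 + c^2 - 12*c) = c*(c + 3)*(c^2 + c - 12) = c*(c - 3)*(c + 3)*(c + 4)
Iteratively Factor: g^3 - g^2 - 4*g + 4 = (g - 1)*(g^2 - 4) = (g - 2)*(g - 1)*(g + 2)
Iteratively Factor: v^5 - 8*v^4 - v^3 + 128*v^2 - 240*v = (v - 3)*(v^4 - 5*v^3 - 16*v^2 + 80*v) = (v - 5)*(v - 3)*(v^3 - 16*v) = (v - 5)*(v - 4)*(v - 3)*(v^2 + 4*v) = v*(v - 5)*(v - 4)*(v - 3)*(v + 4)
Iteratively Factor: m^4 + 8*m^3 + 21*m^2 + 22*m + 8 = (m + 1)*(m^3 + 7*m^2 + 14*m + 8) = (m + 1)*(m + 4)*(m^2 + 3*m + 2) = (m + 1)*(m + 2)*(m + 4)*(m + 1)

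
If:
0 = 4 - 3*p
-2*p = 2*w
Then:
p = 4/3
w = -4/3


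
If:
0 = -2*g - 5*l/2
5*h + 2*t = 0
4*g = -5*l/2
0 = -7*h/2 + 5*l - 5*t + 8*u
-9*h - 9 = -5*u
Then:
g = 0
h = -8/13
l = 0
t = 20/13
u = 9/13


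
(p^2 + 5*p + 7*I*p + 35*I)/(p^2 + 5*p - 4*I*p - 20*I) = (p + 7*I)/(p - 4*I)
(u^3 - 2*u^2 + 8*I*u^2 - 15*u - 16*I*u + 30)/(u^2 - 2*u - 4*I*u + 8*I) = (u^2 + 8*I*u - 15)/(u - 4*I)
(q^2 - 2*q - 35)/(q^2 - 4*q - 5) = (-q^2 + 2*q + 35)/(-q^2 + 4*q + 5)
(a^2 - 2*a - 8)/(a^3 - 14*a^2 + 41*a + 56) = (a^2 - 2*a - 8)/(a^3 - 14*a^2 + 41*a + 56)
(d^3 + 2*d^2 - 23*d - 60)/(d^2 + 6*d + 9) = (d^2 - d - 20)/(d + 3)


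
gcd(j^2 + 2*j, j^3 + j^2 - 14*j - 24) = j + 2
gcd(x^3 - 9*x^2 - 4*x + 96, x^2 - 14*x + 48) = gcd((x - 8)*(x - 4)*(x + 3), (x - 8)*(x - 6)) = x - 8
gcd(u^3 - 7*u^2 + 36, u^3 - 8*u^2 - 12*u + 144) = u - 6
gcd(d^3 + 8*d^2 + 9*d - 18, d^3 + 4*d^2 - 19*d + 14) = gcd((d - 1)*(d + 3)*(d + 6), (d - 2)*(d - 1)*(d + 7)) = d - 1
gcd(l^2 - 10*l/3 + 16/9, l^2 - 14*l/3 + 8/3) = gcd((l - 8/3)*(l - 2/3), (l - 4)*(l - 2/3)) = l - 2/3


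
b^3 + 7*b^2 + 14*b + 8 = (b + 1)*(b + 2)*(b + 4)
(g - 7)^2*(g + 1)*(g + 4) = g^4 - 9*g^3 - 17*g^2 + 189*g + 196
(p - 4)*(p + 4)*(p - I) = p^3 - I*p^2 - 16*p + 16*I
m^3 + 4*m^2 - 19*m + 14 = (m - 2)*(m - 1)*(m + 7)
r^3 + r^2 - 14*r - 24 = (r - 4)*(r + 2)*(r + 3)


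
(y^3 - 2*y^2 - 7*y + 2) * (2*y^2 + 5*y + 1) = 2*y^5 + y^4 - 23*y^3 - 33*y^2 + 3*y + 2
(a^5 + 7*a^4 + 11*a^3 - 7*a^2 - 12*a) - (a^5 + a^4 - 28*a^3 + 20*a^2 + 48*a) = 6*a^4 + 39*a^3 - 27*a^2 - 60*a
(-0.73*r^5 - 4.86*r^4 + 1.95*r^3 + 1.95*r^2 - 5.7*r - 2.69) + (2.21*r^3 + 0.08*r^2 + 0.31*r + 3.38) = -0.73*r^5 - 4.86*r^4 + 4.16*r^3 + 2.03*r^2 - 5.39*r + 0.69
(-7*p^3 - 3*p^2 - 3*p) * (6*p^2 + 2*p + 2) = -42*p^5 - 32*p^4 - 38*p^3 - 12*p^2 - 6*p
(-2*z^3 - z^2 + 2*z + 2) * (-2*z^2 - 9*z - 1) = 4*z^5 + 20*z^4 + 7*z^3 - 21*z^2 - 20*z - 2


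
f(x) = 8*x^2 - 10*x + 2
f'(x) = 16*x - 10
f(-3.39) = 127.84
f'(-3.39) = -64.24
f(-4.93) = 245.74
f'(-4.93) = -88.88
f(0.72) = -1.05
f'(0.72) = 1.52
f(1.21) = 1.61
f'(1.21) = 9.36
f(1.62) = 6.80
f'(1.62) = 15.92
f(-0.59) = 10.68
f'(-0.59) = -19.44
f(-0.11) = 3.20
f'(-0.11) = -11.76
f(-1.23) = 26.40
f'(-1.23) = -29.68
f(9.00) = 560.00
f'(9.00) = 134.00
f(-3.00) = 104.00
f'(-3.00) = -58.00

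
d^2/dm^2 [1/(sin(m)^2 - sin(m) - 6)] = (4*sin(m)^4 - 3*sin(m)^3 + 19*sin(m)^2 - 14)/(sin(m) + cos(m)^2 + 5)^3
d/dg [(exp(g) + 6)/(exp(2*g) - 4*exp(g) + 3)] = (-2*(exp(g) - 2)*(exp(g) + 6) + exp(2*g) - 4*exp(g) + 3)*exp(g)/(exp(2*g) - 4*exp(g) + 3)^2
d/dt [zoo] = 0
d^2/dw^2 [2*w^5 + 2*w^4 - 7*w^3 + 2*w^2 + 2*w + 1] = 40*w^3 + 24*w^2 - 42*w + 4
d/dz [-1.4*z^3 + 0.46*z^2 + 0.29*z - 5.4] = -4.2*z^2 + 0.92*z + 0.29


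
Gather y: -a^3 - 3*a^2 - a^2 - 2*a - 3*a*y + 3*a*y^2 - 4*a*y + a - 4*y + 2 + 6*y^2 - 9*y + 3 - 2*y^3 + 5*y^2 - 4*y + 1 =-a^3 - 4*a^2 - a - 2*y^3 + y^2*(3*a + 11) + y*(-7*a - 17) + 6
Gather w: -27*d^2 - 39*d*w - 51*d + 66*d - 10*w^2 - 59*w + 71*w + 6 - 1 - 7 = -27*d^2 + 15*d - 10*w^2 + w*(12 - 39*d) - 2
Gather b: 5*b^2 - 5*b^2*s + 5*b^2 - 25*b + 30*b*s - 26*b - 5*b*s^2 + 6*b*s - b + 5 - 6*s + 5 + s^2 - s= b^2*(10 - 5*s) + b*(-5*s^2 + 36*s - 52) + s^2 - 7*s + 10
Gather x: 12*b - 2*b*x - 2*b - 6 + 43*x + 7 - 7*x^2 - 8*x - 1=10*b - 7*x^2 + x*(35 - 2*b)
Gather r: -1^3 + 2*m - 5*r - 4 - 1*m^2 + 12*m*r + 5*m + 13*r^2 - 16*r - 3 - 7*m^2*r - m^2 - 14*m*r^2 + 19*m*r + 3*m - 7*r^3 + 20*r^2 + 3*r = -2*m^2 + 10*m - 7*r^3 + r^2*(33 - 14*m) + r*(-7*m^2 + 31*m - 18) - 8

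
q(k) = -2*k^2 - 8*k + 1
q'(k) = -4*k - 8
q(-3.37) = 5.25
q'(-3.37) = 5.48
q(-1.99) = 9.00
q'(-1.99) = -0.04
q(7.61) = -175.70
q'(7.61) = -38.44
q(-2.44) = 8.61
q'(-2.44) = 1.76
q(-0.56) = 4.85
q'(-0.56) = -5.76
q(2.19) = -26.11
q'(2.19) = -16.76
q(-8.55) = -76.80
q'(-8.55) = 26.20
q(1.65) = -17.64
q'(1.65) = -14.60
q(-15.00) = -329.00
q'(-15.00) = 52.00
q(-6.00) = -23.00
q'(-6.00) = 16.00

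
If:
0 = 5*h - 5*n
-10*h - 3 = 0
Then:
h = -3/10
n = -3/10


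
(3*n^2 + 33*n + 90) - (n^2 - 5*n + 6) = 2*n^2 + 38*n + 84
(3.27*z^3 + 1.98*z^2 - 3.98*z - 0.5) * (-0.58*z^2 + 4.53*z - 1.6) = -1.8966*z^5 + 13.6647*z^4 + 6.0458*z^3 - 20.9074*z^2 + 4.103*z + 0.8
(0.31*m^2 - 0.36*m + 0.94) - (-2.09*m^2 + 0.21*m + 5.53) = 2.4*m^2 - 0.57*m - 4.59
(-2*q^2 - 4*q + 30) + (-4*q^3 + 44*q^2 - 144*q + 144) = -4*q^3 + 42*q^2 - 148*q + 174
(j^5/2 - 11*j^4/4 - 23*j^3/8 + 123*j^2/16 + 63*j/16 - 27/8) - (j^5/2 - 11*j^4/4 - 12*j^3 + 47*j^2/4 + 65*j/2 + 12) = 73*j^3/8 - 65*j^2/16 - 457*j/16 - 123/8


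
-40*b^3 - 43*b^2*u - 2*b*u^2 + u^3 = (-8*b + u)*(b + u)*(5*b + u)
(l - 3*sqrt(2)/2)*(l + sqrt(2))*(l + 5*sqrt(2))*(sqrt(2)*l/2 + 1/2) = sqrt(2)*l^4/2 + 5*l^3 - 7*sqrt(2)*l^2/4 - 19*l - 15*sqrt(2)/2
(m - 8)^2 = m^2 - 16*m + 64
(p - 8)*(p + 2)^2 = p^3 - 4*p^2 - 28*p - 32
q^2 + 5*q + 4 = (q + 1)*(q + 4)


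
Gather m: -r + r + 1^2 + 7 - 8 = 0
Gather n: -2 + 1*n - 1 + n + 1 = 2*n - 2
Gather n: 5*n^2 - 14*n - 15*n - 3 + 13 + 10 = 5*n^2 - 29*n + 20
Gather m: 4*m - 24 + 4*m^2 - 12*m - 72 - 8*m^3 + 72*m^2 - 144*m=-8*m^3 + 76*m^2 - 152*m - 96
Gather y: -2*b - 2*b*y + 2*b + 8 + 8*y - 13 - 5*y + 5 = y*(3 - 2*b)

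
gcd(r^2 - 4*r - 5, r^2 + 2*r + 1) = r + 1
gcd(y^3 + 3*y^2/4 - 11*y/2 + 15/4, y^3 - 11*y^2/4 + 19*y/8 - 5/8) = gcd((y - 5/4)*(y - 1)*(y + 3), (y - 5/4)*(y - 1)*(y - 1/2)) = y^2 - 9*y/4 + 5/4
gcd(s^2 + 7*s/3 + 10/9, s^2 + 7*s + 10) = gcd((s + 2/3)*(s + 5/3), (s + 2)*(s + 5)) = 1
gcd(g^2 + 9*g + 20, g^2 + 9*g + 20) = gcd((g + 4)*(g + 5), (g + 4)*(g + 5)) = g^2 + 9*g + 20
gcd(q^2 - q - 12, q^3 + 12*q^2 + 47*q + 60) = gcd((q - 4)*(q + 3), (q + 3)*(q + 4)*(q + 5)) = q + 3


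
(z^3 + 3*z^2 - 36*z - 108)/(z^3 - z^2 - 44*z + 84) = (z^2 + 9*z + 18)/(z^2 + 5*z - 14)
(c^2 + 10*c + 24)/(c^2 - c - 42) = (c + 4)/(c - 7)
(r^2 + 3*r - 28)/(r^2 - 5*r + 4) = (r + 7)/(r - 1)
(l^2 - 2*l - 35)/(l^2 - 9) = (l^2 - 2*l - 35)/(l^2 - 9)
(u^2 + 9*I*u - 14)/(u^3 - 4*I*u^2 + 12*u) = (u + 7*I)/(u*(u - 6*I))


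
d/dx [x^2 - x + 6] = 2*x - 1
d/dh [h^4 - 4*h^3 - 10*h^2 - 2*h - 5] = 4*h^3 - 12*h^2 - 20*h - 2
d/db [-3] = 0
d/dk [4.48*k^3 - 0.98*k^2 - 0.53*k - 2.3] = 13.44*k^2 - 1.96*k - 0.53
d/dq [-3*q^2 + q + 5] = 1 - 6*q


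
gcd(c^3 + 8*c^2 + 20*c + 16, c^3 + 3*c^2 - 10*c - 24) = c^2 + 6*c + 8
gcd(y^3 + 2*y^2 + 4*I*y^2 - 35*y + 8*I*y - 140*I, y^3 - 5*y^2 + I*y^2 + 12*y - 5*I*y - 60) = y^2 + y*(-5 + 4*I) - 20*I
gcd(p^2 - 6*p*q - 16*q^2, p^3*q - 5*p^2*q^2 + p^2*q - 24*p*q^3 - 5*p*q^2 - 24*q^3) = p - 8*q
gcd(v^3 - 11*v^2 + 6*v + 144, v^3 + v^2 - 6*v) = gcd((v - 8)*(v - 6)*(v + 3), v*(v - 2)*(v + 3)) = v + 3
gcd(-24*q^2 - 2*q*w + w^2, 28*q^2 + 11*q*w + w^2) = 4*q + w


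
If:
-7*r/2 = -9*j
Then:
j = 7*r/18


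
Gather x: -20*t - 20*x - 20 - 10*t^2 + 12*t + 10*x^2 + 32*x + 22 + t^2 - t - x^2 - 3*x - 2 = -9*t^2 - 9*t + 9*x^2 + 9*x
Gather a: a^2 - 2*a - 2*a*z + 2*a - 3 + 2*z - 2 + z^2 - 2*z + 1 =a^2 - 2*a*z + z^2 - 4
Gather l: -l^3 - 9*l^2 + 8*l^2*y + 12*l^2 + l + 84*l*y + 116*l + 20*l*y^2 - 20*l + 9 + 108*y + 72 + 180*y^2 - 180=-l^3 + l^2*(8*y + 3) + l*(20*y^2 + 84*y + 97) + 180*y^2 + 108*y - 99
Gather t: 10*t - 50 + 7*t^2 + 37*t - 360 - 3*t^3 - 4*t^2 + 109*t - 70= -3*t^3 + 3*t^2 + 156*t - 480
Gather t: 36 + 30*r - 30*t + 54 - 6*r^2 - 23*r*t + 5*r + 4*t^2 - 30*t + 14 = -6*r^2 + 35*r + 4*t^2 + t*(-23*r - 60) + 104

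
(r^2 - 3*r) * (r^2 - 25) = r^4 - 3*r^3 - 25*r^2 + 75*r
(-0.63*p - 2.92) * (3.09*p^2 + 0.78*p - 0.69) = -1.9467*p^3 - 9.5142*p^2 - 1.8429*p + 2.0148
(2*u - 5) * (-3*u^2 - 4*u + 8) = -6*u^3 + 7*u^2 + 36*u - 40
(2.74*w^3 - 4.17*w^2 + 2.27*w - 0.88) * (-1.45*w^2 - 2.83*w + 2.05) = -3.973*w^5 - 1.7077*w^4 + 14.1266*w^3 - 13.6966*w^2 + 7.1439*w - 1.804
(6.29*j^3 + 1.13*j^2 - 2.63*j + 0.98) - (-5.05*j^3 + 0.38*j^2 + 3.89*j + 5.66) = 11.34*j^3 + 0.75*j^2 - 6.52*j - 4.68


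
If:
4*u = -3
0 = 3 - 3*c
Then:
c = 1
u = -3/4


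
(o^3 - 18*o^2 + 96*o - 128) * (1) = o^3 - 18*o^2 + 96*o - 128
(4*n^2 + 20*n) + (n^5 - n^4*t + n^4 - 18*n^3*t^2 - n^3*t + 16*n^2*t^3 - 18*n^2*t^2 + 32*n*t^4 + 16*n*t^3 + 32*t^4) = n^5 - n^4*t + n^4 - 18*n^3*t^2 - n^3*t + 16*n^2*t^3 - 18*n^2*t^2 + 4*n^2 + 32*n*t^4 + 16*n*t^3 + 20*n + 32*t^4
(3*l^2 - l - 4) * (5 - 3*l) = -9*l^3 + 18*l^2 + 7*l - 20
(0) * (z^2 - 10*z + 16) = 0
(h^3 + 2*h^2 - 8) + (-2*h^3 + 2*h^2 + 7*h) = -h^3 + 4*h^2 + 7*h - 8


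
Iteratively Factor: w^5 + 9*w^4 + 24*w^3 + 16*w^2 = (w + 1)*(w^4 + 8*w^3 + 16*w^2) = (w + 1)*(w + 4)*(w^3 + 4*w^2) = w*(w + 1)*(w + 4)*(w^2 + 4*w) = w*(w + 1)*(w + 4)^2*(w)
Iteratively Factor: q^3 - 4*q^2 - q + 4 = (q - 4)*(q^2 - 1) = (q - 4)*(q - 1)*(q + 1)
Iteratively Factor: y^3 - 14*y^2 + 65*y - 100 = (y - 4)*(y^2 - 10*y + 25) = (y - 5)*(y - 4)*(y - 5)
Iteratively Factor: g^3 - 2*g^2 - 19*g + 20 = (g + 4)*(g^2 - 6*g + 5) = (g - 5)*(g + 4)*(g - 1)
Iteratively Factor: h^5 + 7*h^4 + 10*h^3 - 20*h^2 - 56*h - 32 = (h + 2)*(h^4 + 5*h^3 - 20*h - 16) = (h - 2)*(h + 2)*(h^3 + 7*h^2 + 14*h + 8) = (h - 2)*(h + 2)^2*(h^2 + 5*h + 4) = (h - 2)*(h + 2)^2*(h + 4)*(h + 1)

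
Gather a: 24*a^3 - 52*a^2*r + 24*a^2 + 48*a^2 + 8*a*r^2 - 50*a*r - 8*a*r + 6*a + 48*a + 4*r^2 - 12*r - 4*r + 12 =24*a^3 + a^2*(72 - 52*r) + a*(8*r^2 - 58*r + 54) + 4*r^2 - 16*r + 12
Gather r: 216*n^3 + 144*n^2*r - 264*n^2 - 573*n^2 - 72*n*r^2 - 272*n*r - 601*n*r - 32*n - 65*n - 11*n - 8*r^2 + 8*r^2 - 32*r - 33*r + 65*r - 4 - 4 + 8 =216*n^3 - 837*n^2 - 72*n*r^2 - 108*n + r*(144*n^2 - 873*n)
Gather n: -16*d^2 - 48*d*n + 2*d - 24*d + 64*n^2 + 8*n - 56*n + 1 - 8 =-16*d^2 - 22*d + 64*n^2 + n*(-48*d - 48) - 7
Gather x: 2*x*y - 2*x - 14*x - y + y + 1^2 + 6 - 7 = x*(2*y - 16)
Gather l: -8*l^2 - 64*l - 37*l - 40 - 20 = -8*l^2 - 101*l - 60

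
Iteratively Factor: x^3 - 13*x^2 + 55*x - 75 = (x - 3)*(x^2 - 10*x + 25) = (x - 5)*(x - 3)*(x - 5)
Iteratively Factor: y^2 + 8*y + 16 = (y + 4)*(y + 4)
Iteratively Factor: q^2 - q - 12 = (q - 4)*(q + 3)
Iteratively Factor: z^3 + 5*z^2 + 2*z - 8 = (z + 4)*(z^2 + z - 2) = (z + 2)*(z + 4)*(z - 1)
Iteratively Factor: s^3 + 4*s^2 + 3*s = (s)*(s^2 + 4*s + 3) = s*(s + 1)*(s + 3)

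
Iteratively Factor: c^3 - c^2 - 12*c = (c - 4)*(c^2 + 3*c) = c*(c - 4)*(c + 3)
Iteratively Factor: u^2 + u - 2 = (u - 1)*(u + 2)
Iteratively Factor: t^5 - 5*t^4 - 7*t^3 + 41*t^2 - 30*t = (t + 3)*(t^4 - 8*t^3 + 17*t^2 - 10*t) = (t - 2)*(t + 3)*(t^3 - 6*t^2 + 5*t) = (t - 2)*(t - 1)*(t + 3)*(t^2 - 5*t) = (t - 5)*(t - 2)*(t - 1)*(t + 3)*(t)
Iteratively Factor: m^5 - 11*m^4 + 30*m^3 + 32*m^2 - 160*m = (m - 4)*(m^4 - 7*m^3 + 2*m^2 + 40*m) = (m - 4)*(m + 2)*(m^3 - 9*m^2 + 20*m) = (m - 5)*(m - 4)*(m + 2)*(m^2 - 4*m) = (m - 5)*(m - 4)^2*(m + 2)*(m)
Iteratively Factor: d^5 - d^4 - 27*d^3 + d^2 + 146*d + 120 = (d - 5)*(d^4 + 4*d^3 - 7*d^2 - 34*d - 24) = (d - 5)*(d + 4)*(d^3 - 7*d - 6) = (d - 5)*(d - 3)*(d + 4)*(d^2 + 3*d + 2) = (d - 5)*(d - 3)*(d + 2)*(d + 4)*(d + 1)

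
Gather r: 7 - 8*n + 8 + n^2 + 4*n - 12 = n^2 - 4*n + 3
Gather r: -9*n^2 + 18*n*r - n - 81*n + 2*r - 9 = -9*n^2 - 82*n + r*(18*n + 2) - 9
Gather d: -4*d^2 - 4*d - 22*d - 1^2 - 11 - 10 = -4*d^2 - 26*d - 22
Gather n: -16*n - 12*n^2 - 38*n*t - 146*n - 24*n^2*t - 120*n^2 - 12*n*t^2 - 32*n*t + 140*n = n^2*(-24*t - 132) + n*(-12*t^2 - 70*t - 22)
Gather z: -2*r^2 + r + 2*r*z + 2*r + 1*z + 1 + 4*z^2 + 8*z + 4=-2*r^2 + 3*r + 4*z^2 + z*(2*r + 9) + 5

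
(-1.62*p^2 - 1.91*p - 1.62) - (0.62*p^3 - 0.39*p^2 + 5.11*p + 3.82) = -0.62*p^3 - 1.23*p^2 - 7.02*p - 5.44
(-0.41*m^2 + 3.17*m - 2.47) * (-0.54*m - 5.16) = 0.2214*m^3 + 0.4038*m^2 - 15.0234*m + 12.7452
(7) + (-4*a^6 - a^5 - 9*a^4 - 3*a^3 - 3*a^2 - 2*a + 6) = -4*a^6 - a^5 - 9*a^4 - 3*a^3 - 3*a^2 - 2*a + 13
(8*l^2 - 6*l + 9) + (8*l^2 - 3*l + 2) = 16*l^2 - 9*l + 11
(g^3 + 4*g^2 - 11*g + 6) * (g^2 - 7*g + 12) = g^5 - 3*g^4 - 27*g^3 + 131*g^2 - 174*g + 72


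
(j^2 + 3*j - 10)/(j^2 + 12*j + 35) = (j - 2)/(j + 7)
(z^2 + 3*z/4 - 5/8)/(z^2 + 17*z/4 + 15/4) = (z - 1/2)/(z + 3)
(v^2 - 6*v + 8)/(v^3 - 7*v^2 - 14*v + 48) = (v - 4)/(v^2 - 5*v - 24)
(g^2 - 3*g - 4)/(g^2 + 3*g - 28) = (g + 1)/(g + 7)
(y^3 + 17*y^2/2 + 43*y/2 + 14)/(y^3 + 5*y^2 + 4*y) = (y + 7/2)/y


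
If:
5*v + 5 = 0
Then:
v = -1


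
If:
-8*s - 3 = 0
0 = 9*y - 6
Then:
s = -3/8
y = 2/3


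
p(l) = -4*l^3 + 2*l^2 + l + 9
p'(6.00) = -407.00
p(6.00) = -777.00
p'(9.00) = -935.00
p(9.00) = -2736.00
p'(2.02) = -39.88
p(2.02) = -13.79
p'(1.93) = -35.98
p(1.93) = -10.38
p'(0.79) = -3.33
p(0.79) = 9.07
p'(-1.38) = -27.37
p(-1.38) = 21.94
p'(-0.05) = 0.77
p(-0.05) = 8.96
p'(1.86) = -33.08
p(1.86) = -7.96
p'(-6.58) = -544.88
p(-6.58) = 1228.57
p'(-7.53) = -709.53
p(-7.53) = 1822.70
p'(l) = -12*l^2 + 4*l + 1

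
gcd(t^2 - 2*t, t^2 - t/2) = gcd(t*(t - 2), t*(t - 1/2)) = t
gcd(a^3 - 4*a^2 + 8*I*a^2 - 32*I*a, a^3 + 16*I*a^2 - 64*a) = a^2 + 8*I*a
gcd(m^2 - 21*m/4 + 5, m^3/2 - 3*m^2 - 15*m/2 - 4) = 1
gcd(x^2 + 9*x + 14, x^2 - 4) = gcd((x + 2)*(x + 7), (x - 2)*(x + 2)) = x + 2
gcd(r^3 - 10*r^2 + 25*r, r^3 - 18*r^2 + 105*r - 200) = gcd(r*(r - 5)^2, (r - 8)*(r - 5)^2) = r^2 - 10*r + 25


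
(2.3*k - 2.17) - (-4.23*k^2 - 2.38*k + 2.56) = 4.23*k^2 + 4.68*k - 4.73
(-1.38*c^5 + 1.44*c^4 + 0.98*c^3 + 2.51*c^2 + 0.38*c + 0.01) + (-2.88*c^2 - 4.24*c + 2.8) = -1.38*c^5 + 1.44*c^4 + 0.98*c^3 - 0.37*c^2 - 3.86*c + 2.81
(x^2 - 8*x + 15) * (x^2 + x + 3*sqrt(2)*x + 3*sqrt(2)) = x^4 - 7*x^3 + 3*sqrt(2)*x^3 - 21*sqrt(2)*x^2 + 7*x^2 + 15*x + 21*sqrt(2)*x + 45*sqrt(2)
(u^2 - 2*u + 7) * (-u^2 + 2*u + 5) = -u^4 + 4*u^3 - 6*u^2 + 4*u + 35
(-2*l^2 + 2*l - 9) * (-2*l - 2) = 4*l^3 + 14*l + 18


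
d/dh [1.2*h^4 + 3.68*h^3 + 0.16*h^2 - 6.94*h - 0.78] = 4.8*h^3 + 11.04*h^2 + 0.32*h - 6.94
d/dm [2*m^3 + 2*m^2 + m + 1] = 6*m^2 + 4*m + 1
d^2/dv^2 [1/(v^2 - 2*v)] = 2*(-v*(v - 2) + 4*(v - 1)^2)/(v^3*(v - 2)^3)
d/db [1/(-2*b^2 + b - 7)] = (4*b - 1)/(2*b^2 - b + 7)^2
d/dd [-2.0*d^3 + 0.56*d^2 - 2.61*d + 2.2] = -6.0*d^2 + 1.12*d - 2.61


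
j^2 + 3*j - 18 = (j - 3)*(j + 6)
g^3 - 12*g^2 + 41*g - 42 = (g - 7)*(g - 3)*(g - 2)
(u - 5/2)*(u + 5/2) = u^2 - 25/4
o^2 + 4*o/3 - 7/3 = (o - 1)*(o + 7/3)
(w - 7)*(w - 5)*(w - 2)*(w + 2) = w^4 - 12*w^3 + 31*w^2 + 48*w - 140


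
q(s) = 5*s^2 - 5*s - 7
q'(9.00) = 85.00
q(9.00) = 353.00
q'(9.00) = 85.00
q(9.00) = 353.00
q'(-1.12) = -16.20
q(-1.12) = 4.87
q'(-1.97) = -24.70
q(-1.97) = 22.25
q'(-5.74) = -62.40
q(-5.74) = 186.44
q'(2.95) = 24.50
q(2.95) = 21.76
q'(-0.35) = -8.50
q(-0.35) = -4.64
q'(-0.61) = -11.10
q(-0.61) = -2.09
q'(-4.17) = -46.70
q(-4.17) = 100.79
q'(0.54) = 0.40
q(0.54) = -8.24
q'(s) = 10*s - 5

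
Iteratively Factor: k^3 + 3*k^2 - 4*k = (k + 4)*(k^2 - k) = (k - 1)*(k + 4)*(k)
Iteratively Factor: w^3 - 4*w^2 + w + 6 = (w + 1)*(w^2 - 5*w + 6) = (w - 3)*(w + 1)*(w - 2)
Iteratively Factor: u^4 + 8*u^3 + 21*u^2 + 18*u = (u + 3)*(u^3 + 5*u^2 + 6*u) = (u + 3)^2*(u^2 + 2*u) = u*(u + 3)^2*(u + 2)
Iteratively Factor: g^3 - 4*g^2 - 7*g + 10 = (g - 1)*(g^2 - 3*g - 10) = (g - 5)*(g - 1)*(g + 2)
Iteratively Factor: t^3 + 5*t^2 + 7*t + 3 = (t + 1)*(t^2 + 4*t + 3) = (t + 1)^2*(t + 3)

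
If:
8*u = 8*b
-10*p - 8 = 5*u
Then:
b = u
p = -u/2 - 4/5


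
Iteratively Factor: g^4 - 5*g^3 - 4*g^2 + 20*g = (g + 2)*(g^3 - 7*g^2 + 10*g) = (g - 5)*(g + 2)*(g^2 - 2*g) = g*(g - 5)*(g + 2)*(g - 2)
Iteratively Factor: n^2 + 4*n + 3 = (n + 1)*(n + 3)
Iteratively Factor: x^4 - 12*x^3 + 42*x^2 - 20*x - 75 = (x + 1)*(x^3 - 13*x^2 + 55*x - 75) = (x - 5)*(x + 1)*(x^2 - 8*x + 15) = (x - 5)^2*(x + 1)*(x - 3)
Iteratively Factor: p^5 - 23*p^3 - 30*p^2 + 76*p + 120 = (p + 2)*(p^4 - 2*p^3 - 19*p^2 + 8*p + 60) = (p + 2)*(p + 3)*(p^3 - 5*p^2 - 4*p + 20) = (p - 2)*(p + 2)*(p + 3)*(p^2 - 3*p - 10) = (p - 2)*(p + 2)^2*(p + 3)*(p - 5)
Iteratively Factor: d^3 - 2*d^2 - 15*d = (d - 5)*(d^2 + 3*d) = d*(d - 5)*(d + 3)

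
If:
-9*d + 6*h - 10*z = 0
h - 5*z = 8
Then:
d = 20*z/9 + 16/3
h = 5*z + 8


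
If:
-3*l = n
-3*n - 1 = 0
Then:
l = 1/9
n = -1/3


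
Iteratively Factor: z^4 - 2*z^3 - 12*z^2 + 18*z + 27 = (z + 1)*(z^3 - 3*z^2 - 9*z + 27) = (z - 3)*(z + 1)*(z^2 - 9) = (z - 3)*(z + 1)*(z + 3)*(z - 3)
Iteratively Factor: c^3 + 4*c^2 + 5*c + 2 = (c + 1)*(c^2 + 3*c + 2) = (c + 1)^2*(c + 2)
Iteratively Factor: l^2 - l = (l)*(l - 1)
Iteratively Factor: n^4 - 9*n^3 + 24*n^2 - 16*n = (n - 4)*(n^3 - 5*n^2 + 4*n) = (n - 4)*(n - 1)*(n^2 - 4*n) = (n - 4)^2*(n - 1)*(n)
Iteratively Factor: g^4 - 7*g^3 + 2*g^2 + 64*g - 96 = (g - 4)*(g^3 - 3*g^2 - 10*g + 24) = (g - 4)^2*(g^2 + g - 6) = (g - 4)^2*(g - 2)*(g + 3)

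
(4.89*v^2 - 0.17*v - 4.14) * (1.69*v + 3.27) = 8.2641*v^3 + 15.703*v^2 - 7.5525*v - 13.5378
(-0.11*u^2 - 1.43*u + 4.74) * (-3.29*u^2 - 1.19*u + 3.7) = 0.3619*u^4 + 4.8356*u^3 - 14.2999*u^2 - 10.9316*u + 17.538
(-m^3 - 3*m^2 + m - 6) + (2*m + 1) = -m^3 - 3*m^2 + 3*m - 5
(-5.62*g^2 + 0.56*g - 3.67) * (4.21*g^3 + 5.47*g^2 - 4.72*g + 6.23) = -23.6602*g^5 - 28.3838*g^4 + 14.1389*g^3 - 57.7307*g^2 + 20.8112*g - 22.8641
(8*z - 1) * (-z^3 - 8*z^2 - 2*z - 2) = -8*z^4 - 63*z^3 - 8*z^2 - 14*z + 2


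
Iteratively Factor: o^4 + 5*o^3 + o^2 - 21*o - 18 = (o + 3)*(o^3 + 2*o^2 - 5*o - 6) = (o - 2)*(o + 3)*(o^2 + 4*o + 3) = (o - 2)*(o + 3)^2*(o + 1)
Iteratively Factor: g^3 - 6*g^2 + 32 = (g - 4)*(g^2 - 2*g - 8) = (g - 4)^2*(g + 2)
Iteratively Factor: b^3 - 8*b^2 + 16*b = (b - 4)*(b^2 - 4*b) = b*(b - 4)*(b - 4)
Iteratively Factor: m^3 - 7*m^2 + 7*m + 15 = (m + 1)*(m^2 - 8*m + 15) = (m - 5)*(m + 1)*(m - 3)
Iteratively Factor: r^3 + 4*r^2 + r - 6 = (r - 1)*(r^2 + 5*r + 6) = (r - 1)*(r + 3)*(r + 2)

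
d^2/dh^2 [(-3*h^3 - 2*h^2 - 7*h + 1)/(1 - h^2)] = 2*(10*h^3 + 3*h^2 + 30*h + 1)/(h^6 - 3*h^4 + 3*h^2 - 1)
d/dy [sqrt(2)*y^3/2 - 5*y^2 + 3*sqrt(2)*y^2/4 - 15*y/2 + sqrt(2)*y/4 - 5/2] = 3*sqrt(2)*y^2/2 - 10*y + 3*sqrt(2)*y/2 - 15/2 + sqrt(2)/4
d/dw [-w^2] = -2*w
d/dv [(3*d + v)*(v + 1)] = 3*d + 2*v + 1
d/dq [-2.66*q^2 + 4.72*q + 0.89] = 4.72 - 5.32*q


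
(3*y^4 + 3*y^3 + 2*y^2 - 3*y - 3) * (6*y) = 18*y^5 + 18*y^4 + 12*y^3 - 18*y^2 - 18*y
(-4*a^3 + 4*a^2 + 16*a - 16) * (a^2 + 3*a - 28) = -4*a^5 - 8*a^4 + 140*a^3 - 80*a^2 - 496*a + 448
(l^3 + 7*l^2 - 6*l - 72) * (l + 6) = l^4 + 13*l^3 + 36*l^2 - 108*l - 432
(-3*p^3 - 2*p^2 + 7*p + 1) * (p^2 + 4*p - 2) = -3*p^5 - 14*p^4 + 5*p^3 + 33*p^2 - 10*p - 2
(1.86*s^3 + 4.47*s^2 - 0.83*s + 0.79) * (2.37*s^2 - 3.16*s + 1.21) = 4.4082*s^5 + 4.7163*s^4 - 13.8417*s^3 + 9.9038*s^2 - 3.5007*s + 0.9559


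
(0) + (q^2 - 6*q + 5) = q^2 - 6*q + 5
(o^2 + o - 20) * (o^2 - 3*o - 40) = o^4 - 2*o^3 - 63*o^2 + 20*o + 800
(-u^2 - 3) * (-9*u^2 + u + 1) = 9*u^4 - u^3 + 26*u^2 - 3*u - 3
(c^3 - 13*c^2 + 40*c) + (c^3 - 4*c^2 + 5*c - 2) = 2*c^3 - 17*c^2 + 45*c - 2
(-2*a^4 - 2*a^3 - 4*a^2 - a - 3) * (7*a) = -14*a^5 - 14*a^4 - 28*a^3 - 7*a^2 - 21*a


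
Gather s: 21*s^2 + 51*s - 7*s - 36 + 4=21*s^2 + 44*s - 32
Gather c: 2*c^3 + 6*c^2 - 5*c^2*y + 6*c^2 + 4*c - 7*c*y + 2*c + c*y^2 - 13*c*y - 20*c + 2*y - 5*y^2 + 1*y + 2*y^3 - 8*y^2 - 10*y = 2*c^3 + c^2*(12 - 5*y) + c*(y^2 - 20*y - 14) + 2*y^3 - 13*y^2 - 7*y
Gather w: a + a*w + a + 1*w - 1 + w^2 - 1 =2*a + w^2 + w*(a + 1) - 2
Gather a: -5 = -5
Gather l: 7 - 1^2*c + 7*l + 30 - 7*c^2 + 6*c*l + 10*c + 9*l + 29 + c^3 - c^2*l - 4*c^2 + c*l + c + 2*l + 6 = c^3 - 11*c^2 + 10*c + l*(-c^2 + 7*c + 18) + 72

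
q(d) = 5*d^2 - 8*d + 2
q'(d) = 10*d - 8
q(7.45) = 219.91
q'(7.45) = 66.50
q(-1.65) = 28.81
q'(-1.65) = -24.50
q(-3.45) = 89.11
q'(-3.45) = -42.50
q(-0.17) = 3.50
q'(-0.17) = -9.70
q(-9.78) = 558.48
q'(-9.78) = -105.80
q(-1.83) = 33.38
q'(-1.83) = -26.30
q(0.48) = -0.69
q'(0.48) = -3.20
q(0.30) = 0.05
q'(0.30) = -5.00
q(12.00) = 626.00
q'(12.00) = 112.00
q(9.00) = 335.00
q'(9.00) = 82.00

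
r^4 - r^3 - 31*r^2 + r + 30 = (r - 6)*(r - 1)*(r + 1)*(r + 5)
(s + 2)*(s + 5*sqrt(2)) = s^2 + 2*s + 5*sqrt(2)*s + 10*sqrt(2)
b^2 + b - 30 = (b - 5)*(b + 6)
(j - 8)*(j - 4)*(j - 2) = j^3 - 14*j^2 + 56*j - 64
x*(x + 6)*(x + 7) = x^3 + 13*x^2 + 42*x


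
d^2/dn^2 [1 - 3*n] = 0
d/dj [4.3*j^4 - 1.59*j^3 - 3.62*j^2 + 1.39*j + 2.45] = 17.2*j^3 - 4.77*j^2 - 7.24*j + 1.39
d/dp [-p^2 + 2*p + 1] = 2 - 2*p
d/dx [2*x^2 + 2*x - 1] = 4*x + 2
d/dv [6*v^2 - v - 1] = 12*v - 1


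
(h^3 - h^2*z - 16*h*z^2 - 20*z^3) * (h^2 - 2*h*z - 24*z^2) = h^5 - 3*h^4*z - 38*h^3*z^2 + 36*h^2*z^3 + 424*h*z^4 + 480*z^5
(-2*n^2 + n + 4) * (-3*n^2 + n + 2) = 6*n^4 - 5*n^3 - 15*n^2 + 6*n + 8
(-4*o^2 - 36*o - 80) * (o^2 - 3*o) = -4*o^4 - 24*o^3 + 28*o^2 + 240*o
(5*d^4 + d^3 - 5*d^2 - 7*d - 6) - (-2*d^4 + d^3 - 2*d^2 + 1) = 7*d^4 - 3*d^2 - 7*d - 7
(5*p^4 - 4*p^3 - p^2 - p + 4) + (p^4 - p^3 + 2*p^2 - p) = 6*p^4 - 5*p^3 + p^2 - 2*p + 4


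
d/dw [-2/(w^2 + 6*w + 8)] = 4*(w + 3)/(w^2 + 6*w + 8)^2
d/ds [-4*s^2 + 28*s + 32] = 28 - 8*s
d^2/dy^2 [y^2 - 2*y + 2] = 2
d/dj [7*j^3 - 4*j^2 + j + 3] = 21*j^2 - 8*j + 1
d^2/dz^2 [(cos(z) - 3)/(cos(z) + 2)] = 5*(cos(z)^2 - 2*cos(z) - 2)/(cos(z) + 2)^3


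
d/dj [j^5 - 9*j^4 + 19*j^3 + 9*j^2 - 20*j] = 5*j^4 - 36*j^3 + 57*j^2 + 18*j - 20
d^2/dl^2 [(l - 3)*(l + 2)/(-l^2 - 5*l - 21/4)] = 24*(32*l^3 + 180*l^2 + 396*l + 345)/(64*l^6 + 960*l^5 + 5808*l^4 + 18080*l^3 + 30492*l^2 + 26460*l + 9261)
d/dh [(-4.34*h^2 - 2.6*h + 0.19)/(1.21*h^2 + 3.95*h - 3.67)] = (-13.997*h^2 + 31.3958*h + 8.7915)/(1.4641*h^4 + 9.559*h^3 + 6.7211*h^2 - 28.993*h + 13.4689)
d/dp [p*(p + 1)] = 2*p + 1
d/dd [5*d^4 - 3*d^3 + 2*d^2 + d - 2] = 20*d^3 - 9*d^2 + 4*d + 1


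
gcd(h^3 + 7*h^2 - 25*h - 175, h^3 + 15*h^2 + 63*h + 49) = h + 7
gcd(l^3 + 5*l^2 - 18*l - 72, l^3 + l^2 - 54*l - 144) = l^2 + 9*l + 18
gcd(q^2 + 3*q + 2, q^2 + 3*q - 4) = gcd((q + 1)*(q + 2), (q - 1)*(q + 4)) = 1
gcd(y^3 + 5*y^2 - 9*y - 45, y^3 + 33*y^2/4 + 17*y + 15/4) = y^2 + 8*y + 15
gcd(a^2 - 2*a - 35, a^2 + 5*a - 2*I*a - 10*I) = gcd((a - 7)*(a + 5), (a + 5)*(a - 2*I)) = a + 5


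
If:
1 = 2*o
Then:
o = 1/2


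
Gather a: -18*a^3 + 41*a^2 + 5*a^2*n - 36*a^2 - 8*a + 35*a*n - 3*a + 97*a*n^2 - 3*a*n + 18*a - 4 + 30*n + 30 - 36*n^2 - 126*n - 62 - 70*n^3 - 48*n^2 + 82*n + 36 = -18*a^3 + a^2*(5*n + 5) + a*(97*n^2 + 32*n + 7) - 70*n^3 - 84*n^2 - 14*n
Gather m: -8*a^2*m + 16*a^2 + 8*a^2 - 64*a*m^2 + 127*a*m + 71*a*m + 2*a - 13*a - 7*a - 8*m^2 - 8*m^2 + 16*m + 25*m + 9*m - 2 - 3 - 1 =24*a^2 - 18*a + m^2*(-64*a - 16) + m*(-8*a^2 + 198*a + 50) - 6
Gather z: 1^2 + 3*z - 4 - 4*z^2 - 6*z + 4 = -4*z^2 - 3*z + 1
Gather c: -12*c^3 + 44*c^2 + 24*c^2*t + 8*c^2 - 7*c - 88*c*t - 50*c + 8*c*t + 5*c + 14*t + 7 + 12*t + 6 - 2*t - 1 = -12*c^3 + c^2*(24*t + 52) + c*(-80*t - 52) + 24*t + 12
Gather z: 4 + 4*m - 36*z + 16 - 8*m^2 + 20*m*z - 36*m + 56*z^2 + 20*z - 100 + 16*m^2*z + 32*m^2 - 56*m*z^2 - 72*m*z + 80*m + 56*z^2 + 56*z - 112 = 24*m^2 + 48*m + z^2*(112 - 56*m) + z*(16*m^2 - 52*m + 40) - 192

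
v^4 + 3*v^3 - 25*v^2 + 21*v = v*(v - 3)*(v - 1)*(v + 7)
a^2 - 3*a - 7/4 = (a - 7/2)*(a + 1/2)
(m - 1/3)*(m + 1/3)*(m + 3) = m^3 + 3*m^2 - m/9 - 1/3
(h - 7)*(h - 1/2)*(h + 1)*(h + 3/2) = h^4 - 5*h^3 - 55*h^2/4 - 5*h/2 + 21/4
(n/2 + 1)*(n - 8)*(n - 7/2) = n^3/2 - 19*n^2/4 + 5*n/2 + 28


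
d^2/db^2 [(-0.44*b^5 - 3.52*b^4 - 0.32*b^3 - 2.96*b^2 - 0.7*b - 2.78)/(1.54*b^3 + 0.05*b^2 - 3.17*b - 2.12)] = (-2.08700799999999*b^9 - 0.20327999999995*b^8 + 12.881352*b^7 - 41.514176*b^6 - 137.157504*b^5 - 477.380904*b^4 - 571.037396*b^3 - 150.66678*b^2 - 60.887532*b - 73.659532)/(3.652264*b^9 + 0.35574*b^8 - 22.542366*b^7 - 16.547791*b^6 + 45.422703*b^5 + 63.587931*b^4 - 9.074765*b^3 - 63.236844*b^2 - 42.741744*b - 9.528128)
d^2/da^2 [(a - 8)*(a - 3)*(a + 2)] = 6*a - 18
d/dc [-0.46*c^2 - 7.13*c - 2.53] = -0.92*c - 7.13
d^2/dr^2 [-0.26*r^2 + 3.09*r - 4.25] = -0.520000000000000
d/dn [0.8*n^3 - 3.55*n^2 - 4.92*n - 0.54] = 2.4*n^2 - 7.1*n - 4.92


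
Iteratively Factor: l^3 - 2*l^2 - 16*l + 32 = (l - 2)*(l^2 - 16) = (l - 4)*(l - 2)*(l + 4)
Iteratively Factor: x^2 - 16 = (x + 4)*(x - 4)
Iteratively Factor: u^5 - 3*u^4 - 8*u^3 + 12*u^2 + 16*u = (u - 4)*(u^4 + u^3 - 4*u^2 - 4*u) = (u - 4)*(u + 2)*(u^3 - u^2 - 2*u) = (u - 4)*(u + 1)*(u + 2)*(u^2 - 2*u) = (u - 4)*(u - 2)*(u + 1)*(u + 2)*(u)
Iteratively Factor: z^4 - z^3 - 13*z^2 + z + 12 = (z - 1)*(z^3 - 13*z - 12) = (z - 1)*(z + 3)*(z^2 - 3*z - 4) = (z - 4)*(z - 1)*(z + 3)*(z + 1)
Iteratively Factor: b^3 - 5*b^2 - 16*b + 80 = (b - 5)*(b^2 - 16) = (b - 5)*(b + 4)*(b - 4)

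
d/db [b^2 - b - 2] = 2*b - 1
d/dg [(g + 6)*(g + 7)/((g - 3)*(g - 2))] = 18*(-g^2 - 4*g + 16)/(g^4 - 10*g^3 + 37*g^2 - 60*g + 36)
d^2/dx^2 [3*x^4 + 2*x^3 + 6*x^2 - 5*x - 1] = 36*x^2 + 12*x + 12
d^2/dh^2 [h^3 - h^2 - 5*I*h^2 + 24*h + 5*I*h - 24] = 6*h - 2 - 10*I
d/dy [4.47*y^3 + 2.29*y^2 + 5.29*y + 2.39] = 13.41*y^2 + 4.58*y + 5.29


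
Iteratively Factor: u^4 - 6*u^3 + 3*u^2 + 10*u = (u + 1)*(u^3 - 7*u^2 + 10*u) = (u - 5)*(u + 1)*(u^2 - 2*u) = (u - 5)*(u - 2)*(u + 1)*(u)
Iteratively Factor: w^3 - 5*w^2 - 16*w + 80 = (w - 4)*(w^2 - w - 20) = (w - 5)*(w - 4)*(w + 4)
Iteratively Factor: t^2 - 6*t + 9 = (t - 3)*(t - 3)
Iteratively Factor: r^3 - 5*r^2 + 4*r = (r - 4)*(r^2 - r) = (r - 4)*(r - 1)*(r)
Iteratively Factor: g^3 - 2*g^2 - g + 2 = (g - 1)*(g^2 - g - 2) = (g - 2)*(g - 1)*(g + 1)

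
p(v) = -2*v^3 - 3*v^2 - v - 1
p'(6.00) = -253.00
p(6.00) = -547.00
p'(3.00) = -73.00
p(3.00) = -85.00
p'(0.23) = -2.70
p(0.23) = -1.41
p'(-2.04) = -13.73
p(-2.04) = 5.53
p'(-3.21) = -43.56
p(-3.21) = 37.45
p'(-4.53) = -96.95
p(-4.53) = 127.89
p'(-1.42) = -4.58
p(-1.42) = 0.10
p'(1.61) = -26.21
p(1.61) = -18.73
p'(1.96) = -35.81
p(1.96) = -29.54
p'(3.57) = -98.89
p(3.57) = -133.80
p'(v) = -6*v^2 - 6*v - 1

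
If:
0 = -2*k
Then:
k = 0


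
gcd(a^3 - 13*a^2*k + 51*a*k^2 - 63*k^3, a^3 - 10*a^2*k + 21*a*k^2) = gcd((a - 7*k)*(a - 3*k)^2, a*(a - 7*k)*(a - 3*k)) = a^2 - 10*a*k + 21*k^2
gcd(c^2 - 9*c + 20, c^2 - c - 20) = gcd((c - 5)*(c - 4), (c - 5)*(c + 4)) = c - 5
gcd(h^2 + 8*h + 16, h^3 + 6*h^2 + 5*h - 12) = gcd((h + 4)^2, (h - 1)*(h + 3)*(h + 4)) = h + 4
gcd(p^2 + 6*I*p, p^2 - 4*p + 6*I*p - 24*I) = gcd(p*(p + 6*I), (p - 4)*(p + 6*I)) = p + 6*I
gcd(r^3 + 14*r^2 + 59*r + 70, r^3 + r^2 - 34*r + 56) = r + 7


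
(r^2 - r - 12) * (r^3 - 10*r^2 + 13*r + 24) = r^5 - 11*r^4 + 11*r^3 + 131*r^2 - 180*r - 288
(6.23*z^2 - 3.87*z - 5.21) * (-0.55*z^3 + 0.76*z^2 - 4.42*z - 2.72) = -3.4265*z^5 + 6.8633*z^4 - 27.6123*z^3 - 3.7998*z^2 + 33.5546*z + 14.1712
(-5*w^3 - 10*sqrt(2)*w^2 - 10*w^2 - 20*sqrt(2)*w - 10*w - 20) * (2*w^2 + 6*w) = -10*w^5 - 50*w^4 - 20*sqrt(2)*w^4 - 100*sqrt(2)*w^3 - 80*w^3 - 120*sqrt(2)*w^2 - 100*w^2 - 120*w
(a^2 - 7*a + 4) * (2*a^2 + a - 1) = 2*a^4 - 13*a^3 + 11*a - 4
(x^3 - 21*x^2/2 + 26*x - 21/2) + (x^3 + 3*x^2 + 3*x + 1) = 2*x^3 - 15*x^2/2 + 29*x - 19/2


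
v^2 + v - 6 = (v - 2)*(v + 3)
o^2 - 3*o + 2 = (o - 2)*(o - 1)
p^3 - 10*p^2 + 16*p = p*(p - 8)*(p - 2)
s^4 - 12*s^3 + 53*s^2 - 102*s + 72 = (s - 4)*(s - 3)^2*(s - 2)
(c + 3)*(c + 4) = c^2 + 7*c + 12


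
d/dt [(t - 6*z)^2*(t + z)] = (t - 6*z)*(3*t - 4*z)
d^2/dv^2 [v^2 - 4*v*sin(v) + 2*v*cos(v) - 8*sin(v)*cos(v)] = 4*v*sin(v) - 2*v*cos(v) - 4*sin(v) + 16*sin(2*v) - 8*cos(v) + 2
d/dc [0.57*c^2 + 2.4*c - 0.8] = 1.14*c + 2.4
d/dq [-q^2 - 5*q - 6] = -2*q - 5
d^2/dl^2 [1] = 0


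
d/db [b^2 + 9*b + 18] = 2*b + 9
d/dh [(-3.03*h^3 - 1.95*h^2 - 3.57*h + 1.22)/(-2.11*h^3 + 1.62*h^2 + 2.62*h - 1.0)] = (-9.0231*h^4 - 30.9426*h^3 + 17.487*h^2 - 0.0527999999999995*h + 0.3736)/(4.4521*h^6 - 6.8364*h^5 - 8.432*h^4 + 12.7088*h^3 + 3.6244*h^2 - 5.24*h + 1.0)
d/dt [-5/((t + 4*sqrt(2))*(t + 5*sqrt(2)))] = 5*(2*t + 9*sqrt(2))/((t + 4*sqrt(2))^2*(t + 5*sqrt(2))^2)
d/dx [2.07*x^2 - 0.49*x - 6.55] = 4.14*x - 0.49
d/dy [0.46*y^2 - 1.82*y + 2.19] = 0.92*y - 1.82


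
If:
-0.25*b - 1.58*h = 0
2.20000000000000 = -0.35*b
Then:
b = -6.29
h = 0.99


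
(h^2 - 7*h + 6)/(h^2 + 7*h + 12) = (h^2 - 7*h + 6)/(h^2 + 7*h + 12)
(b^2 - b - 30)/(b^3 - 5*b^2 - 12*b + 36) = (b + 5)/(b^2 + b - 6)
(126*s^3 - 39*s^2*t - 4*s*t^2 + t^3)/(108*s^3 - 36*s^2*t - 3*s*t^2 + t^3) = (7*s - t)/(6*s - t)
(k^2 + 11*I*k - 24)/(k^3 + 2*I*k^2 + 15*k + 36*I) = (k + 8*I)/(k^2 - I*k + 12)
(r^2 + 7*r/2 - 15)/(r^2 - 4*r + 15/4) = 2*(r + 6)/(2*r - 3)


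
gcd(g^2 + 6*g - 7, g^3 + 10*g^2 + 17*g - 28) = g^2 + 6*g - 7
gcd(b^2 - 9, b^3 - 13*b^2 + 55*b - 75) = b - 3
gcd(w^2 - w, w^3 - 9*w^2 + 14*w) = w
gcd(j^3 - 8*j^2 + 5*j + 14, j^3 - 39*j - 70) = j - 7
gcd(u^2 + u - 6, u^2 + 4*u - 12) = u - 2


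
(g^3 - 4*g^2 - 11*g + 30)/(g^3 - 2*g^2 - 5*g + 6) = (g^3 - 4*g^2 - 11*g + 30)/(g^3 - 2*g^2 - 5*g + 6)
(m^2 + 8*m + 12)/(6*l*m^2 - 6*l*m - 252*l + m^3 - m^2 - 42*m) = (m + 2)/(6*l*m - 42*l + m^2 - 7*m)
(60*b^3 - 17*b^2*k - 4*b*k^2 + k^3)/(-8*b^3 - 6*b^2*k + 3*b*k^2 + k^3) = (-15*b^2 + 8*b*k - k^2)/(2*b^2 + b*k - k^2)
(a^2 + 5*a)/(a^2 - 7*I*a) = (a + 5)/(a - 7*I)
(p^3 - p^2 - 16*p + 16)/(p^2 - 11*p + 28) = (p^2 + 3*p - 4)/(p - 7)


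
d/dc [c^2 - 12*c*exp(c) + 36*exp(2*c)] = -12*c*exp(c) + 2*c + 72*exp(2*c) - 12*exp(c)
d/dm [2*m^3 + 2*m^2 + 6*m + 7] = 6*m^2 + 4*m + 6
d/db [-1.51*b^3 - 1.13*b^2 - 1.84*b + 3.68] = -4.53*b^2 - 2.26*b - 1.84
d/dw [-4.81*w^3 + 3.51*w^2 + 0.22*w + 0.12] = -14.43*w^2 + 7.02*w + 0.22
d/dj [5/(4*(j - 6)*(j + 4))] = 5*(1 - j)/(2*(j^4 - 4*j^3 - 44*j^2 + 96*j + 576))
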